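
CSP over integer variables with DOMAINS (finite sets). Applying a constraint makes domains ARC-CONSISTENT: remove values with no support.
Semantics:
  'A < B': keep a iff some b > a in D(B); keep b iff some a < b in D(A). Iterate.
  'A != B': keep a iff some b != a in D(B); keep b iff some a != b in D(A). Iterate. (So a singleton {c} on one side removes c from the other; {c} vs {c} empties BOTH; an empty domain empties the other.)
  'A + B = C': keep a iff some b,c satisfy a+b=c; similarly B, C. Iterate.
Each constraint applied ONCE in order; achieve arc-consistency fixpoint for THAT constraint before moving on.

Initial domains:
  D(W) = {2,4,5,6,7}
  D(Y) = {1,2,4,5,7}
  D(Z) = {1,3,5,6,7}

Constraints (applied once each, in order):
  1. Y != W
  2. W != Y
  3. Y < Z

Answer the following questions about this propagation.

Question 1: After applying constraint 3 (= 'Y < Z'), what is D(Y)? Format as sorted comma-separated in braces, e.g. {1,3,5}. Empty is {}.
Answer: {1,2,4,5}

Derivation:
Constraint 1 (Y != W) on D(Y)={1,2,4,5,7} D(W)={2,4,5,6,7}: no change
Constraint 2 (W != Y) on D(W)={2,4,5,6,7} D(Y)={1,2,4,5,7}: no change
Constraint 3 (Y < Z) on D(Y)={1,2,4,5,7} D(Z)={1,3,5,6,7}: Y {1,2,4,5,7}->{1,2,4,5}; Z {1,3,5,6,7}->{3,5,6,7}
So after constraint 3: D(Y) = {1,2,4,5}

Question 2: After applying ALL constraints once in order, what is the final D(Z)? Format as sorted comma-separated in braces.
Answer: {3,5,6,7}

Derivation:
Constraint 1 (Y != W) on D(Y)={1,2,4,5,7} D(W)={2,4,5,6,7}: no change
Constraint 2 (W != Y) on D(W)={2,4,5,6,7} D(Y)={1,2,4,5,7}: no change
Constraint 3 (Y < Z) on D(Y)={1,2,4,5,7} D(Z)={1,3,5,6,7}: Y {1,2,4,5,7}->{1,2,4,5}; Z {1,3,5,6,7}->{3,5,6,7}
So after all 3 constraints: D(Z) = {3,5,6,7}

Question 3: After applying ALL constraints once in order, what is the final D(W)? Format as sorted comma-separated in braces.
Constraint 1 (Y != W) on D(Y)={1,2,4,5,7} D(W)={2,4,5,6,7}: no change
Constraint 2 (W != Y) on D(W)={2,4,5,6,7} D(Y)={1,2,4,5,7}: no change
Constraint 3 (Y < Z) on D(Y)={1,2,4,5,7} D(Z)={1,3,5,6,7}: Y {1,2,4,5,7}->{1,2,4,5}; Z {1,3,5,6,7}->{3,5,6,7}
So after all 3 constraints: D(W) = {2,4,5,6,7}

Answer: {2,4,5,6,7}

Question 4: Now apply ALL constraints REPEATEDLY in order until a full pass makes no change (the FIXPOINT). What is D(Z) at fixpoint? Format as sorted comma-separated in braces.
pass 0 (initial): D(Z)={1,3,5,6,7}
pass 1: Y {1,2,4,5,7}->{1,2,4,5}; Z {1,3,5,6,7}->{3,5,6,7}
pass 2: no change
Fixpoint after 2 passes: D(Z) = {3,5,6,7}

Answer: {3,5,6,7}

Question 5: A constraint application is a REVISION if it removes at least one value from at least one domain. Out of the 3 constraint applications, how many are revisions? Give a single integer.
Answer: 1

Derivation:
Constraint 1 (Y != W) on D(Y)={1,2,4,5,7} D(W)={2,4,5,6,7}: no change => not a revision
Constraint 2 (W != Y) on D(W)={2,4,5,6,7} D(Y)={1,2,4,5,7}: no change => not a revision
Constraint 3 (Y < Z) on D(Y)={1,2,4,5,7} D(Z)={1,3,5,6,7}: Y {1,2,4,5,7}->{1,2,4,5}; Z {1,3,5,6,7}->{3,5,6,7} => REVISION
Total revisions = 1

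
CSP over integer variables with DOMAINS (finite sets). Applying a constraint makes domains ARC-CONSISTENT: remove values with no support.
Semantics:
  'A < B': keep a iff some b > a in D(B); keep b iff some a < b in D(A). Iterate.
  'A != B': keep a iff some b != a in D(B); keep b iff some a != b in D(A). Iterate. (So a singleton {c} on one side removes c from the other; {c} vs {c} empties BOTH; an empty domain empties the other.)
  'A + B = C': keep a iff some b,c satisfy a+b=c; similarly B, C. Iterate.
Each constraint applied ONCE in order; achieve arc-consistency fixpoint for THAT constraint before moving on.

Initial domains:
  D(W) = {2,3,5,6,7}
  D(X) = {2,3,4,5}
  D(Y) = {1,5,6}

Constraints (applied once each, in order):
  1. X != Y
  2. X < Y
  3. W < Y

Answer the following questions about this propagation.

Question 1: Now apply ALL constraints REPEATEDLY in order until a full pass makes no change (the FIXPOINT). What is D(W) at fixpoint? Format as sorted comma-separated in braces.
Answer: {2,3,5}

Derivation:
pass 0 (initial): D(W)={2,3,5,6,7}
pass 1: W {2,3,5,6,7}->{2,3,5}; Y {1,5,6}->{5,6}
pass 2: no change
Fixpoint after 2 passes: D(W) = {2,3,5}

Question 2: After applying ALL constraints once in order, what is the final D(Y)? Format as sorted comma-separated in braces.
Constraint 1 (X != Y) on D(X)={2,3,4,5} D(Y)={1,5,6}: no change
Constraint 2 (X < Y) on D(X)={2,3,4,5} D(Y)={1,5,6}: Y {1,5,6}->{5,6}
Constraint 3 (W < Y) on D(W)={2,3,5,6,7} D(Y)={5,6}: W {2,3,5,6,7}->{2,3,5}
So after all 3 constraints: D(Y) = {5,6}

Answer: {5,6}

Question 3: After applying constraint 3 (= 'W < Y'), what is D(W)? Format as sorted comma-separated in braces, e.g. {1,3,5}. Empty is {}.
Answer: {2,3,5}

Derivation:
Constraint 1 (X != Y) on D(X)={2,3,4,5} D(Y)={1,5,6}: no change
Constraint 2 (X < Y) on D(X)={2,3,4,5} D(Y)={1,5,6}: Y {1,5,6}->{5,6}
Constraint 3 (W < Y) on D(W)={2,3,5,6,7} D(Y)={5,6}: W {2,3,5,6,7}->{2,3,5}
So after constraint 3: D(W) = {2,3,5}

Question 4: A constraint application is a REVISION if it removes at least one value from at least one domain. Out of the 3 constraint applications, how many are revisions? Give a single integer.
Answer: 2

Derivation:
Constraint 1 (X != Y) on D(X)={2,3,4,5} D(Y)={1,5,6}: no change => not a revision
Constraint 2 (X < Y) on D(X)={2,3,4,5} D(Y)={1,5,6}: Y {1,5,6}->{5,6} => REVISION
Constraint 3 (W < Y) on D(W)={2,3,5,6,7} D(Y)={5,6}: W {2,3,5,6,7}->{2,3,5} => REVISION
Total revisions = 2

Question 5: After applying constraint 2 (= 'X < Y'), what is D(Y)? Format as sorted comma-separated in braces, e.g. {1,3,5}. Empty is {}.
Answer: {5,6}

Derivation:
Constraint 1 (X != Y) on D(X)={2,3,4,5} D(Y)={1,5,6}: no change
Constraint 2 (X < Y) on D(X)={2,3,4,5} D(Y)={1,5,6}: Y {1,5,6}->{5,6}
So after constraint 2: D(Y) = {5,6}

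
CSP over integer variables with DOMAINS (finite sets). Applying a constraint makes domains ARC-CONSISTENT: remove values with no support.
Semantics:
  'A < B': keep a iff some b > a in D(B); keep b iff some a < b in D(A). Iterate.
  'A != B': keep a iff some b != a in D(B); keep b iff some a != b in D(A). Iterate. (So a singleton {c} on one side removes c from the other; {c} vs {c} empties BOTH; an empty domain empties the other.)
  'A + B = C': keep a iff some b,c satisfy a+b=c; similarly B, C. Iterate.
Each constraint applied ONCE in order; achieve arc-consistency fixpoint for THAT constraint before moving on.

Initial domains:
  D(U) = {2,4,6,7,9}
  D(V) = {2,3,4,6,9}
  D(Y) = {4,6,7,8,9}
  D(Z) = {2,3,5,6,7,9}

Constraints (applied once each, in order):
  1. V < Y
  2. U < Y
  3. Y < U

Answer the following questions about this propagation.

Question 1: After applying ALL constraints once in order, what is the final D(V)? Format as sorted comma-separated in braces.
Answer: {2,3,4,6}

Derivation:
Constraint 1 (V < Y) on D(V)={2,3,4,6,9} D(Y)={4,6,7,8,9}: V {2,3,4,6,9}->{2,3,4,6}
Constraint 2 (U < Y) on D(U)={2,4,6,7,9} D(Y)={4,6,7,8,9}: U {2,4,6,7,9}->{2,4,6,7}
Constraint 3 (Y < U) on D(Y)={4,6,7,8,9} D(U)={2,4,6,7}: Y {4,6,7,8,9}->{4,6}; U {2,4,6,7}->{6,7}
So after all 3 constraints: D(V) = {2,3,4,6}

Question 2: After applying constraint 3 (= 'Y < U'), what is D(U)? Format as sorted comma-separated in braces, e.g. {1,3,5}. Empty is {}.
Constraint 1 (V < Y) on D(V)={2,3,4,6,9} D(Y)={4,6,7,8,9}: V {2,3,4,6,9}->{2,3,4,6}
Constraint 2 (U < Y) on D(U)={2,4,6,7,9} D(Y)={4,6,7,8,9}: U {2,4,6,7,9}->{2,4,6,7}
Constraint 3 (Y < U) on D(Y)={4,6,7,8,9} D(U)={2,4,6,7}: Y {4,6,7,8,9}->{4,6}; U {2,4,6,7}->{6,7}
So after constraint 3: D(U) = {6,7}

Answer: {6,7}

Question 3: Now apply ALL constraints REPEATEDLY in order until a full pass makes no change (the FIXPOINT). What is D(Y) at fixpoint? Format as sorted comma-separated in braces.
Answer: {}

Derivation:
pass 0 (initial): D(Y)={4,6,7,8,9}
pass 1: U {2,4,6,7,9}->{6,7}; V {2,3,4,6,9}->{2,3,4,6}; Y {4,6,7,8,9}->{4,6}
pass 2: U {6,7}->{}; V {2,3,4,6}->{2,3,4}; Y {4,6}->{}
pass 3: V {2,3,4}->{}
pass 4: no change
Fixpoint after 4 passes: D(Y) = {}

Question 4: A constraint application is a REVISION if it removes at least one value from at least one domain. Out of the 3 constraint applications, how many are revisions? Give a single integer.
Answer: 3

Derivation:
Constraint 1 (V < Y) on D(V)={2,3,4,6,9} D(Y)={4,6,7,8,9}: V {2,3,4,6,9}->{2,3,4,6} => REVISION
Constraint 2 (U < Y) on D(U)={2,4,6,7,9} D(Y)={4,6,7,8,9}: U {2,4,6,7,9}->{2,4,6,7} => REVISION
Constraint 3 (Y < U) on D(Y)={4,6,7,8,9} D(U)={2,4,6,7}: Y {4,6,7,8,9}->{4,6}; U {2,4,6,7}->{6,7} => REVISION
Total revisions = 3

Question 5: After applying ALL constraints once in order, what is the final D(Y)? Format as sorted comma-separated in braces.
Constraint 1 (V < Y) on D(V)={2,3,4,6,9} D(Y)={4,6,7,8,9}: V {2,3,4,6,9}->{2,3,4,6}
Constraint 2 (U < Y) on D(U)={2,4,6,7,9} D(Y)={4,6,7,8,9}: U {2,4,6,7,9}->{2,4,6,7}
Constraint 3 (Y < U) on D(Y)={4,6,7,8,9} D(U)={2,4,6,7}: Y {4,6,7,8,9}->{4,6}; U {2,4,6,7}->{6,7}
So after all 3 constraints: D(Y) = {4,6}

Answer: {4,6}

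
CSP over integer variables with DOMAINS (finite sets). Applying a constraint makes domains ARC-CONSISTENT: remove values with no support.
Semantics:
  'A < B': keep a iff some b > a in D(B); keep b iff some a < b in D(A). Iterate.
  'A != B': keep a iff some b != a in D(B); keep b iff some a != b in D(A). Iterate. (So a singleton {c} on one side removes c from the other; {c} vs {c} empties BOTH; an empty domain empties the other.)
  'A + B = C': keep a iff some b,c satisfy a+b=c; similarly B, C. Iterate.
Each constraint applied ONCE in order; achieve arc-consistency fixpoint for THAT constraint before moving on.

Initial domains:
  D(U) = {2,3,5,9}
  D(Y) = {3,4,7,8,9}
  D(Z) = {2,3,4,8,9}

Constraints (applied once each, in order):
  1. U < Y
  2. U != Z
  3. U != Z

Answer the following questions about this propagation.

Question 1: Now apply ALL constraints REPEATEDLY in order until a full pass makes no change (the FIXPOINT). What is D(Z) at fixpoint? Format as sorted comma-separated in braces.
Answer: {2,3,4,8,9}

Derivation:
pass 0 (initial): D(Z)={2,3,4,8,9}
pass 1: U {2,3,5,9}->{2,3,5}
pass 2: no change
Fixpoint after 2 passes: D(Z) = {2,3,4,8,9}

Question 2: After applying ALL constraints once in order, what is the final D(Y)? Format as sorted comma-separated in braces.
Answer: {3,4,7,8,9}

Derivation:
Constraint 1 (U < Y) on D(U)={2,3,5,9} D(Y)={3,4,7,8,9}: U {2,3,5,9}->{2,3,5}
Constraint 2 (U != Z) on D(U)={2,3,5} D(Z)={2,3,4,8,9}: no change
Constraint 3 (U != Z) on D(U)={2,3,5} D(Z)={2,3,4,8,9}: no change
So after all 3 constraints: D(Y) = {3,4,7,8,9}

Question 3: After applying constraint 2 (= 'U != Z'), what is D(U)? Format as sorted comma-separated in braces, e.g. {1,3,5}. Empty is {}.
Constraint 1 (U < Y) on D(U)={2,3,5,9} D(Y)={3,4,7,8,9}: U {2,3,5,9}->{2,3,5}
Constraint 2 (U != Z) on D(U)={2,3,5} D(Z)={2,3,4,8,9}: no change
So after constraint 2: D(U) = {2,3,5}

Answer: {2,3,5}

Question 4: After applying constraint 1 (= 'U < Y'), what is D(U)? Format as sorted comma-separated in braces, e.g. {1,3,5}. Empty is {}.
Constraint 1 (U < Y) on D(U)={2,3,5,9} D(Y)={3,4,7,8,9}: U {2,3,5,9}->{2,3,5}
So after constraint 1: D(U) = {2,3,5}

Answer: {2,3,5}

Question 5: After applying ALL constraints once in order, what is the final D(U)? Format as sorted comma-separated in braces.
Answer: {2,3,5}

Derivation:
Constraint 1 (U < Y) on D(U)={2,3,5,9} D(Y)={3,4,7,8,9}: U {2,3,5,9}->{2,3,5}
Constraint 2 (U != Z) on D(U)={2,3,5} D(Z)={2,3,4,8,9}: no change
Constraint 3 (U != Z) on D(U)={2,3,5} D(Z)={2,3,4,8,9}: no change
So after all 3 constraints: D(U) = {2,3,5}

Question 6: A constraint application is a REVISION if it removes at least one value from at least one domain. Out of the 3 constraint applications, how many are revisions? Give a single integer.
Constraint 1 (U < Y) on D(U)={2,3,5,9} D(Y)={3,4,7,8,9}: U {2,3,5,9}->{2,3,5} => REVISION
Constraint 2 (U != Z) on D(U)={2,3,5} D(Z)={2,3,4,8,9}: no change => not a revision
Constraint 3 (U != Z) on D(U)={2,3,5} D(Z)={2,3,4,8,9}: no change => not a revision
Total revisions = 1

Answer: 1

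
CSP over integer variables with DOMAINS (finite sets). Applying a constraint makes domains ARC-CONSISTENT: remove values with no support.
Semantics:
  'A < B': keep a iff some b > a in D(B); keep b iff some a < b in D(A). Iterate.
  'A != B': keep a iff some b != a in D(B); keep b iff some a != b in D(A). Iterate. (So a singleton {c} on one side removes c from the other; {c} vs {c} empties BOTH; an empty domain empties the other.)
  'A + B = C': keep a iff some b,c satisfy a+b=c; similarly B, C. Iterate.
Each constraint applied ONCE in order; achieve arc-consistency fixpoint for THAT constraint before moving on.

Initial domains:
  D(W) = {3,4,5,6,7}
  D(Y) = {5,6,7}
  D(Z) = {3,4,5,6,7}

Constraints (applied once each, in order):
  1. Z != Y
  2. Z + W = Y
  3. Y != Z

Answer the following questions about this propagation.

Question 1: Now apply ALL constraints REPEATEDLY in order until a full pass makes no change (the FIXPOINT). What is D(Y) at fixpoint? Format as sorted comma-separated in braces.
pass 0 (initial): D(Y)={5,6,7}
pass 1: W {3,4,5,6,7}->{3,4}; Y {5,6,7}->{6,7}; Z {3,4,5,6,7}->{3,4}
pass 2: no change
Fixpoint after 2 passes: D(Y) = {6,7}

Answer: {6,7}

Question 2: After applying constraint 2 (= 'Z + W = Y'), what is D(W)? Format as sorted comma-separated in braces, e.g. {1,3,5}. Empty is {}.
Constraint 1 (Z != Y) on D(Z)={3,4,5,6,7} D(Y)={5,6,7}: no change
Constraint 2 (Z + W = Y) on D(Z)={3,4,5,6,7} D(W)={3,4,5,6,7} D(Y)={5,6,7}: Z {3,4,5,6,7}->{3,4}; W {3,4,5,6,7}->{3,4}; Y {5,6,7}->{6,7}
So after constraint 2: D(W) = {3,4}

Answer: {3,4}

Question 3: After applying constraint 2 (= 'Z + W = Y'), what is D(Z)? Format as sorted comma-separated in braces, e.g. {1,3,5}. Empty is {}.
Constraint 1 (Z != Y) on D(Z)={3,4,5,6,7} D(Y)={5,6,7}: no change
Constraint 2 (Z + W = Y) on D(Z)={3,4,5,6,7} D(W)={3,4,5,6,7} D(Y)={5,6,7}: Z {3,4,5,6,7}->{3,4}; W {3,4,5,6,7}->{3,4}; Y {5,6,7}->{6,7}
So after constraint 2: D(Z) = {3,4}

Answer: {3,4}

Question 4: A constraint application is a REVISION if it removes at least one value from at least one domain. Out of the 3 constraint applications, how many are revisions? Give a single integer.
Constraint 1 (Z != Y) on D(Z)={3,4,5,6,7} D(Y)={5,6,7}: no change => not a revision
Constraint 2 (Z + W = Y) on D(Z)={3,4,5,6,7} D(W)={3,4,5,6,7} D(Y)={5,6,7}: Z {3,4,5,6,7}->{3,4}; W {3,4,5,6,7}->{3,4}; Y {5,6,7}->{6,7} => REVISION
Constraint 3 (Y != Z) on D(Y)={6,7} D(Z)={3,4}: no change => not a revision
Total revisions = 1

Answer: 1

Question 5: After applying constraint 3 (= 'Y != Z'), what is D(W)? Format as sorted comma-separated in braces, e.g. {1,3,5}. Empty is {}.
Answer: {3,4}

Derivation:
Constraint 1 (Z != Y) on D(Z)={3,4,5,6,7} D(Y)={5,6,7}: no change
Constraint 2 (Z + W = Y) on D(Z)={3,4,5,6,7} D(W)={3,4,5,6,7} D(Y)={5,6,7}: Z {3,4,5,6,7}->{3,4}; W {3,4,5,6,7}->{3,4}; Y {5,6,7}->{6,7}
Constraint 3 (Y != Z) on D(Y)={6,7} D(Z)={3,4}: no change
So after constraint 3: D(W) = {3,4}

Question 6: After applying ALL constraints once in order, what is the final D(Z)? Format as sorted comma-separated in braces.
Constraint 1 (Z != Y) on D(Z)={3,4,5,6,7} D(Y)={5,6,7}: no change
Constraint 2 (Z + W = Y) on D(Z)={3,4,5,6,7} D(W)={3,4,5,6,7} D(Y)={5,6,7}: Z {3,4,5,6,7}->{3,4}; W {3,4,5,6,7}->{3,4}; Y {5,6,7}->{6,7}
Constraint 3 (Y != Z) on D(Y)={6,7} D(Z)={3,4}: no change
So after all 3 constraints: D(Z) = {3,4}

Answer: {3,4}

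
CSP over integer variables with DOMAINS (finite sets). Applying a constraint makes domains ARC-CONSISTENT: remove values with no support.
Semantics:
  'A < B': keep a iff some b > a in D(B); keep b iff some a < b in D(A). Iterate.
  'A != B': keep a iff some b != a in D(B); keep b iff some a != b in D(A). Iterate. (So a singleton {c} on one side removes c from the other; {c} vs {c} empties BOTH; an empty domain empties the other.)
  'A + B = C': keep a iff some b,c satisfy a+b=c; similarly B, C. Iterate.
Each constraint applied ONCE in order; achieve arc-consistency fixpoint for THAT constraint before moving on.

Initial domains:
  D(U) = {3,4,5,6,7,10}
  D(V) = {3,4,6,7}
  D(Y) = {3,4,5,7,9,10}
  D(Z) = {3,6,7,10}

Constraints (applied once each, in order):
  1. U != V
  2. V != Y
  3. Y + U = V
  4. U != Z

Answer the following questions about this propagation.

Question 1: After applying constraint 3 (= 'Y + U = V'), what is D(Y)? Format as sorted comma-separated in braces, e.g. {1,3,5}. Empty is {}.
Answer: {3,4}

Derivation:
Constraint 1 (U != V) on D(U)={3,4,5,6,7,10} D(V)={3,4,6,7}: no change
Constraint 2 (V != Y) on D(V)={3,4,6,7} D(Y)={3,4,5,7,9,10}: no change
Constraint 3 (Y + U = V) on D(Y)={3,4,5,7,9,10} D(U)={3,4,5,6,7,10} D(V)={3,4,6,7}: Y {3,4,5,7,9,10}->{3,4}; U {3,4,5,6,7,10}->{3,4}; V {3,4,6,7}->{6,7}
So after constraint 3: D(Y) = {3,4}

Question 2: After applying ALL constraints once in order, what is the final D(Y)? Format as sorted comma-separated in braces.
Constraint 1 (U != V) on D(U)={3,4,5,6,7,10} D(V)={3,4,6,7}: no change
Constraint 2 (V != Y) on D(V)={3,4,6,7} D(Y)={3,4,5,7,9,10}: no change
Constraint 3 (Y + U = V) on D(Y)={3,4,5,7,9,10} D(U)={3,4,5,6,7,10} D(V)={3,4,6,7}: Y {3,4,5,7,9,10}->{3,4}; U {3,4,5,6,7,10}->{3,4}; V {3,4,6,7}->{6,7}
Constraint 4 (U != Z) on D(U)={3,4} D(Z)={3,6,7,10}: no change
So after all 4 constraints: D(Y) = {3,4}

Answer: {3,4}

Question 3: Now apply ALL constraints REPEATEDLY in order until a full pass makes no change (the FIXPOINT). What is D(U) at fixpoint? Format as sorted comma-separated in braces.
pass 0 (initial): D(U)={3,4,5,6,7,10}
pass 1: U {3,4,5,6,7,10}->{3,4}; V {3,4,6,7}->{6,7}; Y {3,4,5,7,9,10}->{3,4}
pass 2: no change
Fixpoint after 2 passes: D(U) = {3,4}

Answer: {3,4}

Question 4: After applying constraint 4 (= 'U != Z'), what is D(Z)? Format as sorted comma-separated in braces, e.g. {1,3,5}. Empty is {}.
Answer: {3,6,7,10}

Derivation:
Constraint 1 (U != V) on D(U)={3,4,5,6,7,10} D(V)={3,4,6,7}: no change
Constraint 2 (V != Y) on D(V)={3,4,6,7} D(Y)={3,4,5,7,9,10}: no change
Constraint 3 (Y + U = V) on D(Y)={3,4,5,7,9,10} D(U)={3,4,5,6,7,10} D(V)={3,4,6,7}: Y {3,4,5,7,9,10}->{3,4}; U {3,4,5,6,7,10}->{3,4}; V {3,4,6,7}->{6,7}
Constraint 4 (U != Z) on D(U)={3,4} D(Z)={3,6,7,10}: no change
So after constraint 4: D(Z) = {3,6,7,10}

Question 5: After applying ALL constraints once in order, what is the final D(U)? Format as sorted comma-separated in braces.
Answer: {3,4}

Derivation:
Constraint 1 (U != V) on D(U)={3,4,5,6,7,10} D(V)={3,4,6,7}: no change
Constraint 2 (V != Y) on D(V)={3,4,6,7} D(Y)={3,4,5,7,9,10}: no change
Constraint 3 (Y + U = V) on D(Y)={3,4,5,7,9,10} D(U)={3,4,5,6,7,10} D(V)={3,4,6,7}: Y {3,4,5,7,9,10}->{3,4}; U {3,4,5,6,7,10}->{3,4}; V {3,4,6,7}->{6,7}
Constraint 4 (U != Z) on D(U)={3,4} D(Z)={3,6,7,10}: no change
So after all 4 constraints: D(U) = {3,4}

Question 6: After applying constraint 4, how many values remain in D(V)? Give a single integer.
Answer: 2

Derivation:
Constraint 1 (U != V) on D(U)={3,4,5,6,7,10} D(V)={3,4,6,7}: no change
Constraint 2 (V != Y) on D(V)={3,4,6,7} D(Y)={3,4,5,7,9,10}: no change
Constraint 3 (Y + U = V) on D(Y)={3,4,5,7,9,10} D(U)={3,4,5,6,7,10} D(V)={3,4,6,7}: Y {3,4,5,7,9,10}->{3,4}; U {3,4,5,6,7,10}->{3,4}; V {3,4,6,7}->{6,7}
Constraint 4 (U != Z) on D(U)={3,4} D(Z)={3,6,7,10}: no change
So after constraint 4: D(V)={6,7}, size = 2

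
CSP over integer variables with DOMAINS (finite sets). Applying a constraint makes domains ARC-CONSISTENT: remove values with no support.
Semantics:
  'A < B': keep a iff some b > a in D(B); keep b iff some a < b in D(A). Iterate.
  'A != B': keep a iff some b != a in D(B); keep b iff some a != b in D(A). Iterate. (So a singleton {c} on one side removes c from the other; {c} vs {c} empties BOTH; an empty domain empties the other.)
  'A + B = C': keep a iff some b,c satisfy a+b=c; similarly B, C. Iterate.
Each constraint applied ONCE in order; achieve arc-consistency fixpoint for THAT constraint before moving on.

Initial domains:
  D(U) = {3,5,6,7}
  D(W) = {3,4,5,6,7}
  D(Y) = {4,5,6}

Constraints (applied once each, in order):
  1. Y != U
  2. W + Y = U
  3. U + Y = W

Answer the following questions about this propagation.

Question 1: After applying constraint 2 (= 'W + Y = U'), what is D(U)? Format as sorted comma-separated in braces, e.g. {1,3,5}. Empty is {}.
Answer: {7}

Derivation:
Constraint 1 (Y != U) on D(Y)={4,5,6} D(U)={3,5,6,7}: no change
Constraint 2 (W + Y = U) on D(W)={3,4,5,6,7} D(Y)={4,5,6} D(U)={3,5,6,7}: W {3,4,5,6,7}->{3}; Y {4,5,6}->{4}; U {3,5,6,7}->{7}
So after constraint 2: D(U) = {7}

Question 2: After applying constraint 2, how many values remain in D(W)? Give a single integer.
Answer: 1

Derivation:
Constraint 1 (Y != U) on D(Y)={4,5,6} D(U)={3,5,6,7}: no change
Constraint 2 (W + Y = U) on D(W)={3,4,5,6,7} D(Y)={4,5,6} D(U)={3,5,6,7}: W {3,4,5,6,7}->{3}; Y {4,5,6}->{4}; U {3,5,6,7}->{7}
So after constraint 2: D(W)={3}, size = 1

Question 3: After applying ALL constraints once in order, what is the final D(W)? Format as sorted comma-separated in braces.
Answer: {}

Derivation:
Constraint 1 (Y != U) on D(Y)={4,5,6} D(U)={3,5,6,7}: no change
Constraint 2 (W + Y = U) on D(W)={3,4,5,6,7} D(Y)={4,5,6} D(U)={3,5,6,7}: W {3,4,5,6,7}->{3}; Y {4,5,6}->{4}; U {3,5,6,7}->{7}
Constraint 3 (U + Y = W) on D(U)={7} D(Y)={4} D(W)={3}: U {7}->{}; Y {4}->{}; W {3}->{}
So after all 3 constraints: D(W) = {}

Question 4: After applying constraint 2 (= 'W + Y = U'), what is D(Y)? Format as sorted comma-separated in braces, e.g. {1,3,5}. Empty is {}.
Answer: {4}

Derivation:
Constraint 1 (Y != U) on D(Y)={4,5,6} D(U)={3,5,6,7}: no change
Constraint 2 (W + Y = U) on D(W)={3,4,5,6,7} D(Y)={4,5,6} D(U)={3,5,6,7}: W {3,4,5,6,7}->{3}; Y {4,5,6}->{4}; U {3,5,6,7}->{7}
So after constraint 2: D(Y) = {4}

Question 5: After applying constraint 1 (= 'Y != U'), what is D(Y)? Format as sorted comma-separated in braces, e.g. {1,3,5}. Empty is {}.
Answer: {4,5,6}

Derivation:
Constraint 1 (Y != U) on D(Y)={4,5,6} D(U)={3,5,6,7}: no change
So after constraint 1: D(Y) = {4,5,6}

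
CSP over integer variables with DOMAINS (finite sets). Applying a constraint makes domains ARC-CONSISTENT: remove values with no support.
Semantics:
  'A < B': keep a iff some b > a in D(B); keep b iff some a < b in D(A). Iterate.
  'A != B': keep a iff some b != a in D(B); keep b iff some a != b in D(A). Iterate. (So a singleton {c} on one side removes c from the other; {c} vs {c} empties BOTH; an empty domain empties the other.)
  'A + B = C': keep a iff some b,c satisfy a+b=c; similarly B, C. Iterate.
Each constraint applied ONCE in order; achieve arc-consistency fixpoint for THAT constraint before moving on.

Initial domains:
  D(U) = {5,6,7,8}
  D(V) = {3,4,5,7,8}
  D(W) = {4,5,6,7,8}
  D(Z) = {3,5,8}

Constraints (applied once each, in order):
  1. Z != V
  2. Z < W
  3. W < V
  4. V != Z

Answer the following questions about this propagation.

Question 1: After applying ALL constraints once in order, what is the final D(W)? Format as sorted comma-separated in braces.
Answer: {4,5,6,7}

Derivation:
Constraint 1 (Z != V) on D(Z)={3,5,8} D(V)={3,4,5,7,8}: no change
Constraint 2 (Z < W) on D(Z)={3,5,8} D(W)={4,5,6,7,8}: Z {3,5,8}->{3,5}
Constraint 3 (W < V) on D(W)={4,5,6,7,8} D(V)={3,4,5,7,8}: W {4,5,6,7,8}->{4,5,6,7}; V {3,4,5,7,8}->{5,7,8}
Constraint 4 (V != Z) on D(V)={5,7,8} D(Z)={3,5}: no change
So after all 4 constraints: D(W) = {4,5,6,7}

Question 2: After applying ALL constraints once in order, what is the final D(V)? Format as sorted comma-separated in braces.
Answer: {5,7,8}

Derivation:
Constraint 1 (Z != V) on D(Z)={3,5,8} D(V)={3,4,5,7,8}: no change
Constraint 2 (Z < W) on D(Z)={3,5,8} D(W)={4,5,6,7,8}: Z {3,5,8}->{3,5}
Constraint 3 (W < V) on D(W)={4,5,6,7,8} D(V)={3,4,5,7,8}: W {4,5,6,7,8}->{4,5,6,7}; V {3,4,5,7,8}->{5,7,8}
Constraint 4 (V != Z) on D(V)={5,7,8} D(Z)={3,5}: no change
So after all 4 constraints: D(V) = {5,7,8}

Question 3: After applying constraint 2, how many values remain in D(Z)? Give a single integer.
Answer: 2

Derivation:
Constraint 1 (Z != V) on D(Z)={3,5,8} D(V)={3,4,5,7,8}: no change
Constraint 2 (Z < W) on D(Z)={3,5,8} D(W)={4,5,6,7,8}: Z {3,5,8}->{3,5}
So after constraint 2: D(Z)={3,5}, size = 2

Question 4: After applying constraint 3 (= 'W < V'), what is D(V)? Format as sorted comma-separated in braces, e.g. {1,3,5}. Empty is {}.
Constraint 1 (Z != V) on D(Z)={3,5,8} D(V)={3,4,5,7,8}: no change
Constraint 2 (Z < W) on D(Z)={3,5,8} D(W)={4,5,6,7,8}: Z {3,5,8}->{3,5}
Constraint 3 (W < V) on D(W)={4,5,6,7,8} D(V)={3,4,5,7,8}: W {4,5,6,7,8}->{4,5,6,7}; V {3,4,5,7,8}->{5,7,8}
So after constraint 3: D(V) = {5,7,8}

Answer: {5,7,8}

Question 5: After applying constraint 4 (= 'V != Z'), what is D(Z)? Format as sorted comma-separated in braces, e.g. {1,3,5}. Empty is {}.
Constraint 1 (Z != V) on D(Z)={3,5,8} D(V)={3,4,5,7,8}: no change
Constraint 2 (Z < W) on D(Z)={3,5,8} D(W)={4,5,6,7,8}: Z {3,5,8}->{3,5}
Constraint 3 (W < V) on D(W)={4,5,6,7,8} D(V)={3,4,5,7,8}: W {4,5,6,7,8}->{4,5,6,7}; V {3,4,5,7,8}->{5,7,8}
Constraint 4 (V != Z) on D(V)={5,7,8} D(Z)={3,5}: no change
So after constraint 4: D(Z) = {3,5}

Answer: {3,5}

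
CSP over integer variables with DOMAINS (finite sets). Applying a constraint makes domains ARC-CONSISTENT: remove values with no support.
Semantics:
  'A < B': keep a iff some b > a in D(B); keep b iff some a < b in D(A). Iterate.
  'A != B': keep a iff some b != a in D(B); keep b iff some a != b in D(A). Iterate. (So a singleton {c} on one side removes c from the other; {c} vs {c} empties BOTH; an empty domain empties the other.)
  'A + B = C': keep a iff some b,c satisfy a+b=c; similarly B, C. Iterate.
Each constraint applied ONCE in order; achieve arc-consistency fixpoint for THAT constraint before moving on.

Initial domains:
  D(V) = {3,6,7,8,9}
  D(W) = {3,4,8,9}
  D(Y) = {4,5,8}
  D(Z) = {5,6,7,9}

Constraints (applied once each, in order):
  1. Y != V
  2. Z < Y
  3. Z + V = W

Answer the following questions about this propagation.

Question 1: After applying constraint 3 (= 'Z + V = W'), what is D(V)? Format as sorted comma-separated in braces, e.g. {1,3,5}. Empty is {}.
Answer: {3}

Derivation:
Constraint 1 (Y != V) on D(Y)={4,5,8} D(V)={3,6,7,8,9}: no change
Constraint 2 (Z < Y) on D(Z)={5,6,7,9} D(Y)={4,5,8}: Z {5,6,7,9}->{5,6,7}; Y {4,5,8}->{8}
Constraint 3 (Z + V = W) on D(Z)={5,6,7} D(V)={3,6,7,8,9} D(W)={3,4,8,9}: Z {5,6,7}->{5,6}; V {3,6,7,8,9}->{3}; W {3,4,8,9}->{8,9}
So after constraint 3: D(V) = {3}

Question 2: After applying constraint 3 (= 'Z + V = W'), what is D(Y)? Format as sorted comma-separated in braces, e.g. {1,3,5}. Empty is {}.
Constraint 1 (Y != V) on D(Y)={4,5,8} D(V)={3,6,7,8,9}: no change
Constraint 2 (Z < Y) on D(Z)={5,6,7,9} D(Y)={4,5,8}: Z {5,6,7,9}->{5,6,7}; Y {4,5,8}->{8}
Constraint 3 (Z + V = W) on D(Z)={5,6,7} D(V)={3,6,7,8,9} D(W)={3,4,8,9}: Z {5,6,7}->{5,6}; V {3,6,7,8,9}->{3}; W {3,4,8,9}->{8,9}
So after constraint 3: D(Y) = {8}

Answer: {8}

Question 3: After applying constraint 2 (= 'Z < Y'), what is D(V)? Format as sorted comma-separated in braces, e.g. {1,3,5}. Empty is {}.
Constraint 1 (Y != V) on D(Y)={4,5,8} D(V)={3,6,7,8,9}: no change
Constraint 2 (Z < Y) on D(Z)={5,6,7,9} D(Y)={4,5,8}: Z {5,6,7,9}->{5,6,7}; Y {4,5,8}->{8}
So after constraint 2: D(V) = {3,6,7,8,9}

Answer: {3,6,7,8,9}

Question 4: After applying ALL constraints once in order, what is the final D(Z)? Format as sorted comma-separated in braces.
Answer: {5,6}

Derivation:
Constraint 1 (Y != V) on D(Y)={4,5,8} D(V)={3,6,7,8,9}: no change
Constraint 2 (Z < Y) on D(Z)={5,6,7,9} D(Y)={4,5,8}: Z {5,6,7,9}->{5,6,7}; Y {4,5,8}->{8}
Constraint 3 (Z + V = W) on D(Z)={5,6,7} D(V)={3,6,7,8,9} D(W)={3,4,8,9}: Z {5,6,7}->{5,6}; V {3,6,7,8,9}->{3}; W {3,4,8,9}->{8,9}
So after all 3 constraints: D(Z) = {5,6}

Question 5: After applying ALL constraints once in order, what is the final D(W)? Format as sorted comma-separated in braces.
Answer: {8,9}

Derivation:
Constraint 1 (Y != V) on D(Y)={4,5,8} D(V)={3,6,7,8,9}: no change
Constraint 2 (Z < Y) on D(Z)={5,6,7,9} D(Y)={4,5,8}: Z {5,6,7,9}->{5,6,7}; Y {4,5,8}->{8}
Constraint 3 (Z + V = W) on D(Z)={5,6,7} D(V)={3,6,7,8,9} D(W)={3,4,8,9}: Z {5,6,7}->{5,6}; V {3,6,7,8,9}->{3}; W {3,4,8,9}->{8,9}
So after all 3 constraints: D(W) = {8,9}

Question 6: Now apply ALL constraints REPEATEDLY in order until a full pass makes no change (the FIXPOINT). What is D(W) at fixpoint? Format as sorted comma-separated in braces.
pass 0 (initial): D(W)={3,4,8,9}
pass 1: V {3,6,7,8,9}->{3}; W {3,4,8,9}->{8,9}; Y {4,5,8}->{8}; Z {5,6,7,9}->{5,6}
pass 2: no change
Fixpoint after 2 passes: D(W) = {8,9}

Answer: {8,9}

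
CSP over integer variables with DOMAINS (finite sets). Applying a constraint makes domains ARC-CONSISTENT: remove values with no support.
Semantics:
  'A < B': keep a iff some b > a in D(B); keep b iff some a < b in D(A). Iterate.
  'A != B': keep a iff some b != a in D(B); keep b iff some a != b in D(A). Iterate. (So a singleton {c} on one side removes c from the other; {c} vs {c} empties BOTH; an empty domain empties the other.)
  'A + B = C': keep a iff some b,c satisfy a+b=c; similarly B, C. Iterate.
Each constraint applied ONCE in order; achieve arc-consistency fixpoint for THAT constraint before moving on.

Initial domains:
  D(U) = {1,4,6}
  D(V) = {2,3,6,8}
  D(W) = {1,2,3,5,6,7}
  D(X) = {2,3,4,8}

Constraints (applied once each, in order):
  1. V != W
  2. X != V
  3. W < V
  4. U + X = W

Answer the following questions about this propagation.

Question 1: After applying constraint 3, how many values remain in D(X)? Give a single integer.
Answer: 4

Derivation:
Constraint 1 (V != W) on D(V)={2,3,6,8} D(W)={1,2,3,5,6,7}: no change
Constraint 2 (X != V) on D(X)={2,3,4,8} D(V)={2,3,6,8}: no change
Constraint 3 (W < V) on D(W)={1,2,3,5,6,7} D(V)={2,3,6,8}: no change
So after constraint 3: D(X)={2,3,4,8}, size = 4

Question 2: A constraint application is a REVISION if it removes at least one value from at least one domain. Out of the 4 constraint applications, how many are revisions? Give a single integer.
Constraint 1 (V != W) on D(V)={2,3,6,8} D(W)={1,2,3,5,6,7}: no change => not a revision
Constraint 2 (X != V) on D(X)={2,3,4,8} D(V)={2,3,6,8}: no change => not a revision
Constraint 3 (W < V) on D(W)={1,2,3,5,6,7} D(V)={2,3,6,8}: no change => not a revision
Constraint 4 (U + X = W) on D(U)={1,4,6} D(X)={2,3,4,8} D(W)={1,2,3,5,6,7}: U {1,4,6}->{1,4}; X {2,3,4,8}->{2,3,4}; W {1,2,3,5,6,7}->{3,5,6,7} => REVISION
Total revisions = 1

Answer: 1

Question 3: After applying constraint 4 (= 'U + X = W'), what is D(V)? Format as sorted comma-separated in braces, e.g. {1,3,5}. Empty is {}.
Answer: {2,3,6,8}

Derivation:
Constraint 1 (V != W) on D(V)={2,3,6,8} D(W)={1,2,3,5,6,7}: no change
Constraint 2 (X != V) on D(X)={2,3,4,8} D(V)={2,3,6,8}: no change
Constraint 3 (W < V) on D(W)={1,2,3,5,6,7} D(V)={2,3,6,8}: no change
Constraint 4 (U + X = W) on D(U)={1,4,6} D(X)={2,3,4,8} D(W)={1,2,3,5,6,7}: U {1,4,6}->{1,4}; X {2,3,4,8}->{2,3,4}; W {1,2,3,5,6,7}->{3,5,6,7}
So after constraint 4: D(V) = {2,3,6,8}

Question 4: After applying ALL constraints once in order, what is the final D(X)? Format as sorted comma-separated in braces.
Constraint 1 (V != W) on D(V)={2,3,6,8} D(W)={1,2,3,5,6,7}: no change
Constraint 2 (X != V) on D(X)={2,3,4,8} D(V)={2,3,6,8}: no change
Constraint 3 (W < V) on D(W)={1,2,3,5,6,7} D(V)={2,3,6,8}: no change
Constraint 4 (U + X = W) on D(U)={1,4,6} D(X)={2,3,4,8} D(W)={1,2,3,5,6,7}: U {1,4,6}->{1,4}; X {2,3,4,8}->{2,3,4}; W {1,2,3,5,6,7}->{3,5,6,7}
So after all 4 constraints: D(X) = {2,3,4}

Answer: {2,3,4}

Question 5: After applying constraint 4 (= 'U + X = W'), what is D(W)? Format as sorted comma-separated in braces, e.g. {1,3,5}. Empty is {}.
Constraint 1 (V != W) on D(V)={2,3,6,8} D(W)={1,2,3,5,6,7}: no change
Constraint 2 (X != V) on D(X)={2,3,4,8} D(V)={2,3,6,8}: no change
Constraint 3 (W < V) on D(W)={1,2,3,5,6,7} D(V)={2,3,6,8}: no change
Constraint 4 (U + X = W) on D(U)={1,4,6} D(X)={2,3,4,8} D(W)={1,2,3,5,6,7}: U {1,4,6}->{1,4}; X {2,3,4,8}->{2,3,4}; W {1,2,3,5,6,7}->{3,5,6,7}
So after constraint 4: D(W) = {3,5,6,7}

Answer: {3,5,6,7}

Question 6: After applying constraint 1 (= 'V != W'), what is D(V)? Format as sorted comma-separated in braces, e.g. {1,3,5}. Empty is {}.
Answer: {2,3,6,8}

Derivation:
Constraint 1 (V != W) on D(V)={2,3,6,8} D(W)={1,2,3,5,6,7}: no change
So after constraint 1: D(V) = {2,3,6,8}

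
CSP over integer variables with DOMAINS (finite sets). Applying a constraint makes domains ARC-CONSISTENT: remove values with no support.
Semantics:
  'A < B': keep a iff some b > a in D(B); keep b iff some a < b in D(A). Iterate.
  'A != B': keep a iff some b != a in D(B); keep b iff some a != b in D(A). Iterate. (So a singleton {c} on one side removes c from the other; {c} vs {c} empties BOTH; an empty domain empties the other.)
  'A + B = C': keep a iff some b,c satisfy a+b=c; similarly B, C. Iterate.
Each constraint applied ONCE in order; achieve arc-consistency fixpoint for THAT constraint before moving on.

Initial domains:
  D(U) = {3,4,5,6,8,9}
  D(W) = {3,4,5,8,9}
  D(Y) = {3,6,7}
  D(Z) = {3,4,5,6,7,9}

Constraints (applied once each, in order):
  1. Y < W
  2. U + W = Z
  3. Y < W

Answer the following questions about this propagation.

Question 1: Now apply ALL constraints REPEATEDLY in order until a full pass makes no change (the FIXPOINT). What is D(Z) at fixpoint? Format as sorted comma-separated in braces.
Answer: {7,9}

Derivation:
pass 0 (initial): D(Z)={3,4,5,6,7,9}
pass 1: U {3,4,5,6,8,9}->{3,4,5}; W {3,4,5,8,9}->{4,5}; Y {3,6,7}->{3}; Z {3,4,5,6,7,9}->{7,9}
pass 2: no change
Fixpoint after 2 passes: D(Z) = {7,9}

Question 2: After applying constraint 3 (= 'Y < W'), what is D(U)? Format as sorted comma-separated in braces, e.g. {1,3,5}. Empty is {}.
Answer: {3,4,5}

Derivation:
Constraint 1 (Y < W) on D(Y)={3,6,7} D(W)={3,4,5,8,9}: W {3,4,5,8,9}->{4,5,8,9}
Constraint 2 (U + W = Z) on D(U)={3,4,5,6,8,9} D(W)={4,5,8,9} D(Z)={3,4,5,6,7,9}: U {3,4,5,6,8,9}->{3,4,5}; W {4,5,8,9}->{4,5}; Z {3,4,5,6,7,9}->{7,9}
Constraint 3 (Y < W) on D(Y)={3,6,7} D(W)={4,5}: Y {3,6,7}->{3}
So after constraint 3: D(U) = {3,4,5}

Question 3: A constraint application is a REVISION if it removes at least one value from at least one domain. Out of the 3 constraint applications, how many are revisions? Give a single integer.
Answer: 3

Derivation:
Constraint 1 (Y < W) on D(Y)={3,6,7} D(W)={3,4,5,8,9}: W {3,4,5,8,9}->{4,5,8,9} => REVISION
Constraint 2 (U + W = Z) on D(U)={3,4,5,6,8,9} D(W)={4,5,8,9} D(Z)={3,4,5,6,7,9}: U {3,4,5,6,8,9}->{3,4,5}; W {4,5,8,9}->{4,5}; Z {3,4,5,6,7,9}->{7,9} => REVISION
Constraint 3 (Y < W) on D(Y)={3,6,7} D(W)={4,5}: Y {3,6,7}->{3} => REVISION
Total revisions = 3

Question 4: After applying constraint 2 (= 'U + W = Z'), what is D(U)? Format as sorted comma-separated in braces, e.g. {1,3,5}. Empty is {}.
Answer: {3,4,5}

Derivation:
Constraint 1 (Y < W) on D(Y)={3,6,7} D(W)={3,4,5,8,9}: W {3,4,5,8,9}->{4,5,8,9}
Constraint 2 (U + W = Z) on D(U)={3,4,5,6,8,9} D(W)={4,5,8,9} D(Z)={3,4,5,6,7,9}: U {3,4,5,6,8,9}->{3,4,5}; W {4,5,8,9}->{4,5}; Z {3,4,5,6,7,9}->{7,9}
So after constraint 2: D(U) = {3,4,5}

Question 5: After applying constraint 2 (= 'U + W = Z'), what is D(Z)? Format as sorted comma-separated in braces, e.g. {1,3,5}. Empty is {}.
Constraint 1 (Y < W) on D(Y)={3,6,7} D(W)={3,4,5,8,9}: W {3,4,5,8,9}->{4,5,8,9}
Constraint 2 (U + W = Z) on D(U)={3,4,5,6,8,9} D(W)={4,5,8,9} D(Z)={3,4,5,6,7,9}: U {3,4,5,6,8,9}->{3,4,5}; W {4,5,8,9}->{4,5}; Z {3,4,5,6,7,9}->{7,9}
So after constraint 2: D(Z) = {7,9}

Answer: {7,9}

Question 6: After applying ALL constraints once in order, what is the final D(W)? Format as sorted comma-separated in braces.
Constraint 1 (Y < W) on D(Y)={3,6,7} D(W)={3,4,5,8,9}: W {3,4,5,8,9}->{4,5,8,9}
Constraint 2 (U + W = Z) on D(U)={3,4,5,6,8,9} D(W)={4,5,8,9} D(Z)={3,4,5,6,7,9}: U {3,4,5,6,8,9}->{3,4,5}; W {4,5,8,9}->{4,5}; Z {3,4,5,6,7,9}->{7,9}
Constraint 3 (Y < W) on D(Y)={3,6,7} D(W)={4,5}: Y {3,6,7}->{3}
So after all 3 constraints: D(W) = {4,5}

Answer: {4,5}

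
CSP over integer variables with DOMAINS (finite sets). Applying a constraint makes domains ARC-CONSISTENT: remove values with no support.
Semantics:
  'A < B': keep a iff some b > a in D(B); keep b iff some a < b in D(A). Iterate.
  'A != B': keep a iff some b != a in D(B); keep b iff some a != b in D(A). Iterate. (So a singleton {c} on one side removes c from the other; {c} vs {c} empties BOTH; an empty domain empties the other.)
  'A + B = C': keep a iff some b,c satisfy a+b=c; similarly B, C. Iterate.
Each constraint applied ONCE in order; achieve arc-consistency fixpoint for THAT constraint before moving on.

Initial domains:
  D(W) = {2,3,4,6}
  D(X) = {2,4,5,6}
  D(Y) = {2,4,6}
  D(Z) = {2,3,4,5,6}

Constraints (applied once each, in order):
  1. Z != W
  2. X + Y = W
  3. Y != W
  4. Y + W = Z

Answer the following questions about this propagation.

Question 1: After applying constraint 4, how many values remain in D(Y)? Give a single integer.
Answer: 1

Derivation:
Constraint 1 (Z != W) on D(Z)={2,3,4,5,6} D(W)={2,3,4,6}: no change
Constraint 2 (X + Y = W) on D(X)={2,4,5,6} D(Y)={2,4,6} D(W)={2,3,4,6}: X {2,4,5,6}->{2,4}; Y {2,4,6}->{2,4}; W {2,3,4,6}->{4,6}
Constraint 3 (Y != W) on D(Y)={2,4} D(W)={4,6}: no change
Constraint 4 (Y + W = Z) on D(Y)={2,4} D(W)={4,6} D(Z)={2,3,4,5,6}: Y {2,4}->{2}; W {4,6}->{4}; Z {2,3,4,5,6}->{6}
So after constraint 4: D(Y)={2}, size = 1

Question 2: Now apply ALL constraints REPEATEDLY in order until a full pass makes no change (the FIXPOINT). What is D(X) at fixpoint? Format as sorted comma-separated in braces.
pass 0 (initial): D(X)={2,4,5,6}
pass 1: W {2,3,4,6}->{4}; X {2,4,5,6}->{2,4}; Y {2,4,6}->{2}; Z {2,3,4,5,6}->{6}
pass 2: X {2,4}->{2}
pass 3: no change
Fixpoint after 3 passes: D(X) = {2}

Answer: {2}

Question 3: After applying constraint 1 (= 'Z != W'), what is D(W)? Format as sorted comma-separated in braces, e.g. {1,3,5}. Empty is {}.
Constraint 1 (Z != W) on D(Z)={2,3,4,5,6} D(W)={2,3,4,6}: no change
So after constraint 1: D(W) = {2,3,4,6}

Answer: {2,3,4,6}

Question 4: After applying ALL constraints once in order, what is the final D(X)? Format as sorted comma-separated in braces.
Constraint 1 (Z != W) on D(Z)={2,3,4,5,6} D(W)={2,3,4,6}: no change
Constraint 2 (X + Y = W) on D(X)={2,4,5,6} D(Y)={2,4,6} D(W)={2,3,4,6}: X {2,4,5,6}->{2,4}; Y {2,4,6}->{2,4}; W {2,3,4,6}->{4,6}
Constraint 3 (Y != W) on D(Y)={2,4} D(W)={4,6}: no change
Constraint 4 (Y + W = Z) on D(Y)={2,4} D(W)={4,6} D(Z)={2,3,4,5,6}: Y {2,4}->{2}; W {4,6}->{4}; Z {2,3,4,5,6}->{6}
So after all 4 constraints: D(X) = {2,4}

Answer: {2,4}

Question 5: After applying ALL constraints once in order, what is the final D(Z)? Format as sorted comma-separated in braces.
Answer: {6}

Derivation:
Constraint 1 (Z != W) on D(Z)={2,3,4,5,6} D(W)={2,3,4,6}: no change
Constraint 2 (X + Y = W) on D(X)={2,4,5,6} D(Y)={2,4,6} D(W)={2,3,4,6}: X {2,4,5,6}->{2,4}; Y {2,4,6}->{2,4}; W {2,3,4,6}->{4,6}
Constraint 3 (Y != W) on D(Y)={2,4} D(W)={4,6}: no change
Constraint 4 (Y + W = Z) on D(Y)={2,4} D(W)={4,6} D(Z)={2,3,4,5,6}: Y {2,4}->{2}; W {4,6}->{4}; Z {2,3,4,5,6}->{6}
So after all 4 constraints: D(Z) = {6}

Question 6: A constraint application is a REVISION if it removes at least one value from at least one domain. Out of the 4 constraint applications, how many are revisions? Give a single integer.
Constraint 1 (Z != W) on D(Z)={2,3,4,5,6} D(W)={2,3,4,6}: no change => not a revision
Constraint 2 (X + Y = W) on D(X)={2,4,5,6} D(Y)={2,4,6} D(W)={2,3,4,6}: X {2,4,5,6}->{2,4}; Y {2,4,6}->{2,4}; W {2,3,4,6}->{4,6} => REVISION
Constraint 3 (Y != W) on D(Y)={2,4} D(W)={4,6}: no change => not a revision
Constraint 4 (Y + W = Z) on D(Y)={2,4} D(W)={4,6} D(Z)={2,3,4,5,6}: Y {2,4}->{2}; W {4,6}->{4}; Z {2,3,4,5,6}->{6} => REVISION
Total revisions = 2

Answer: 2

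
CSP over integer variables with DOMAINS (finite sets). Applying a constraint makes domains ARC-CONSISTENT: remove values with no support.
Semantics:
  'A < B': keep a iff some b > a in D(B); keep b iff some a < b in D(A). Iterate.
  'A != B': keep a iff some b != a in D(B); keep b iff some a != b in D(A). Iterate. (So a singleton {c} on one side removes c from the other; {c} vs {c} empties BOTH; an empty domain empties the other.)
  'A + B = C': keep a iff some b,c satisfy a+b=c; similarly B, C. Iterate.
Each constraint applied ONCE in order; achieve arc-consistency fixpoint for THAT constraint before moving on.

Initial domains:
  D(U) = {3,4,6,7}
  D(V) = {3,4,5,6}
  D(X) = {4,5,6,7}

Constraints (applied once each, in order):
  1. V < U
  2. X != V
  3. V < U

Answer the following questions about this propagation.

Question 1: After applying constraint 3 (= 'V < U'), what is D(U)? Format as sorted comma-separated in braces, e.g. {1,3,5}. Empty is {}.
Answer: {4,6,7}

Derivation:
Constraint 1 (V < U) on D(V)={3,4,5,6} D(U)={3,4,6,7}: U {3,4,6,7}->{4,6,7}
Constraint 2 (X != V) on D(X)={4,5,6,7} D(V)={3,4,5,6}: no change
Constraint 3 (V < U) on D(V)={3,4,5,6} D(U)={4,6,7}: no change
So after constraint 3: D(U) = {4,6,7}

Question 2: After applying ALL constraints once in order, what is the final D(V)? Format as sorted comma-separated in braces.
Constraint 1 (V < U) on D(V)={3,4,5,6} D(U)={3,4,6,7}: U {3,4,6,7}->{4,6,7}
Constraint 2 (X != V) on D(X)={4,5,6,7} D(V)={3,4,5,6}: no change
Constraint 3 (V < U) on D(V)={3,4,5,6} D(U)={4,6,7}: no change
So after all 3 constraints: D(V) = {3,4,5,6}

Answer: {3,4,5,6}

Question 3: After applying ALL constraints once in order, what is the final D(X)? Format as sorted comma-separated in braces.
Constraint 1 (V < U) on D(V)={3,4,5,6} D(U)={3,4,6,7}: U {3,4,6,7}->{4,6,7}
Constraint 2 (X != V) on D(X)={4,5,6,7} D(V)={3,4,5,6}: no change
Constraint 3 (V < U) on D(V)={3,4,5,6} D(U)={4,6,7}: no change
So after all 3 constraints: D(X) = {4,5,6,7}

Answer: {4,5,6,7}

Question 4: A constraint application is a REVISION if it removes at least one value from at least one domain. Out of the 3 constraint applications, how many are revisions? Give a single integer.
Answer: 1

Derivation:
Constraint 1 (V < U) on D(V)={3,4,5,6} D(U)={3,4,6,7}: U {3,4,6,7}->{4,6,7} => REVISION
Constraint 2 (X != V) on D(X)={4,5,6,7} D(V)={3,4,5,6}: no change => not a revision
Constraint 3 (V < U) on D(V)={3,4,5,6} D(U)={4,6,7}: no change => not a revision
Total revisions = 1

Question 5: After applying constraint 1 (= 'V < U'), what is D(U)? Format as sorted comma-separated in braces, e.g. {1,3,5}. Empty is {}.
Answer: {4,6,7}

Derivation:
Constraint 1 (V < U) on D(V)={3,4,5,6} D(U)={3,4,6,7}: U {3,4,6,7}->{4,6,7}
So after constraint 1: D(U) = {4,6,7}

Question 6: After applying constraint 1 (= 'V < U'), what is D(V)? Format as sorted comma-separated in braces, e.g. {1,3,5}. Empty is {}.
Answer: {3,4,5,6}

Derivation:
Constraint 1 (V < U) on D(V)={3,4,5,6} D(U)={3,4,6,7}: U {3,4,6,7}->{4,6,7}
So after constraint 1: D(V) = {3,4,5,6}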